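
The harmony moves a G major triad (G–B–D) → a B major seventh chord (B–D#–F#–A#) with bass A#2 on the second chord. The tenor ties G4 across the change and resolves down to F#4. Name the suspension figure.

At the second chord the bass is A#2. The suspended G4 lies a seventh above the bass; after resolving down by step to F#4, the interval above the bass becomes a sixth.
Suspension figures are named by those two intervals: 7–6.

7–6 suspension.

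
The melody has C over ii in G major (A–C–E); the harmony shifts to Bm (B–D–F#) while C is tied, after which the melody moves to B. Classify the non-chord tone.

C is a suspension.

The harmony at that moment is B minor triad (B, D, F#); C is not a chord tone.
It is held over (the same pitch as the preceding C) and left by step down to B.
Held over from the previous chord and resolving down by step — a suspension.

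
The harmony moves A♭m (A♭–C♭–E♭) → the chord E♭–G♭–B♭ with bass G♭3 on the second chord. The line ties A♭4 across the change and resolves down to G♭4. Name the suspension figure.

9–8 suspension.

At the second chord the bass is G♭3. The suspended A♭4 lies a ninth above the bass; after resolving down by step to G♭4, the interval above the bass becomes an octave.
Suspension figures are named by those two intervals: 9–8.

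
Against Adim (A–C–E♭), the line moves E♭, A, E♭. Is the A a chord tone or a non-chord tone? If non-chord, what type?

A diminished triad contains A, C, E♭; A is the root, so it is a chord tone.

Chord tone (the root of A diminished triad).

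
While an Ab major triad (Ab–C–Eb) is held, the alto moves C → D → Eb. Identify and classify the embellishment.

The harmony at that moment is Ab major triad (Ab, C, Eb); D is not a chord tone.
It is approached by step up from C and left by step up to Eb.
Step in, step out in the same direction — a passing tone.

D is a passing tone.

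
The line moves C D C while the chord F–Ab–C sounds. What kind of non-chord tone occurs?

The harmony at that moment is F minor triad (F, Ab, C); D is not a chord tone.
It is approached by step up from C and left by step down to C.
Step away and step back to the same note — a neighbor tone (upper neighbor).

D is a neighbor tone.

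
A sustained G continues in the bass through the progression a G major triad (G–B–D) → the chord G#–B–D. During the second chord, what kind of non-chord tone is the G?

The harmony at that moment is G# diminished triad (G#, B, D); G is not a chord tone.
It is held over (the same pitch as the preceding G) and then sustained as the same pitch into the next harmony.
Sustained through a change of harmony — a pedal tone.

Pedal tone (pedal point).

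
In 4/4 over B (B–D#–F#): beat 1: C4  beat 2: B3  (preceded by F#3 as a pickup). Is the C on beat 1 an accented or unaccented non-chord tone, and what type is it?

The harmony at that moment is B major triad (B, D#, F#); C4 is not a chord tone.
It is approached by leap up from F#3 and left by step down to B3.
Leap in, step out — an appoggiatura.
It falls on the downbeat, so it is accented.

Accented appoggiatura.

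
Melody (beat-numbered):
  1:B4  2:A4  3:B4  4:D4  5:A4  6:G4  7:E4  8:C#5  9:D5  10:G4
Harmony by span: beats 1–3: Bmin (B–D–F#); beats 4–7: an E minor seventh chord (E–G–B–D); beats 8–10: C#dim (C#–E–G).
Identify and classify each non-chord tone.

A4 (beat 2) — neighbor tone; A4 (beat 5) — appoggiatura; D5 (beat 9) — escape tone.

The harmony at that moment is B minor triad (B, D, F#); A4 is not a chord tone.
It is approached by step down from B4 and left by step up to B4.
Step away and step back to the same note — a neighbor tone (lower neighbor).
The harmony at that moment is E minor seventh chord (E, G, B, D); A4 is not a chord tone.
It is approached by leap up from D4 and left by step down to G4.
Leap in, step out — an appoggiatura.
The harmony at that moment is C# diminished triad (C#, E, G); D5 is not a chord tone.
It is approached by step up from C#5 and left by leap down to G4.
Step in, leap out — an escape tone.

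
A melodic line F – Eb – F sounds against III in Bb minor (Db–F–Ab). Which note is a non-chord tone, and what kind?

The harmony at that moment is Db major triad (Db, F, Ab); Eb is not a chord tone.
It is approached by step down from F and left by step up to F.
Step away and step back to the same note — a neighbor tone (lower neighbor).

Eb is a neighbor tone.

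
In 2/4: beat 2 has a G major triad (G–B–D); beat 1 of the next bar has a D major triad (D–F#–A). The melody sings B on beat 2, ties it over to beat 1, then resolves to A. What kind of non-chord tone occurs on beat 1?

The harmony at that moment is D major triad (D, F#, A); B is not a chord tone.
It is held over (the same pitch as the preceding B) and left by step down to A.
Held over from the previous chord and resolving down by step — a suspension.

Suspension.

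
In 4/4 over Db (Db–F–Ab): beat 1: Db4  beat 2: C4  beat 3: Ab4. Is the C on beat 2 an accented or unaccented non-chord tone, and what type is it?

The harmony at that moment is Db major triad (Db, F, Ab); C4 is not a chord tone.
It is approached by step down from Db4 and left by leap up to Ab4.
Step in, leap out — an escape tone.
It falls on a weak beat, so it is unaccented.

Unaccented escape tone.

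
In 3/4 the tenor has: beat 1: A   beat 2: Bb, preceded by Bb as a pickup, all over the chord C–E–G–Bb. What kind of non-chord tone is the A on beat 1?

Lower neighbor tone.

The harmony at that moment is C dominant seventh chord (C, E, G, Bb); A is not a chord tone.
It is approached by step down from Bb and left by step up to Bb.
Step away and step back to the same note — a neighbor tone (lower neighbor).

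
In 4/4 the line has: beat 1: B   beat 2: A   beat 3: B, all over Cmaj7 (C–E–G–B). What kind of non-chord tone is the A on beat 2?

The harmony at that moment is C major seventh chord (C, E, G, B); A is not a chord tone.
It is approached by step down from B and left by step up to B.
Step away and step back to the same note — a neighbor tone (lower neighbor).

Lower neighbor tone.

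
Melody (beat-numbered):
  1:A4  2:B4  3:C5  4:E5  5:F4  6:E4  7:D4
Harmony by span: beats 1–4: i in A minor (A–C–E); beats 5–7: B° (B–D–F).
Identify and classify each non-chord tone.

B4 (beat 2) — passing tone; E4 (beat 6) — passing tone.

The harmony at that moment is A minor triad (A, C, E); B4 is not a chord tone.
It is approached by step up from A4 and left by step up to C5.
Step in, step out in the same direction — a passing tone.
The harmony at that moment is B diminished triad (B, D, F); E4 is not a chord tone.
It is approached by step down from F4 and left by step down to D4.
Step in, step out in the same direction — a passing tone.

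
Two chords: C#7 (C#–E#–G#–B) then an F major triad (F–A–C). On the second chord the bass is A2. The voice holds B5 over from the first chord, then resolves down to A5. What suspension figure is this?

9–8 suspension.

At the second chord the bass is A2. The suspended B5 lies a ninth above the bass; after resolving down by step to A5, the interval above the bass becomes an octave.
Suspension figures are named by those two intervals: 9–8.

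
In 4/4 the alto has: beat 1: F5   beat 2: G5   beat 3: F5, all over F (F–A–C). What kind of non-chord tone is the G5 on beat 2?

Upper neighbor tone.

The harmony at that moment is F major triad (F, A, C); G5 is not a chord tone.
It is approached by step up from F5 and left by step down to F5.
Step away and step back to the same note — a neighbor tone (upper neighbor).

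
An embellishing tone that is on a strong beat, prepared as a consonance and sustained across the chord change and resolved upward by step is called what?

Approach: by preparation — the pitch is first a chord tone, then held (tied or repeated) while the harmony changes under it. Departure: up by step. Metric position: strong.
A prepared dissonance that resolves upward by step — a retardation. (The same figure resolving downward would be a suspension.)

Retardation.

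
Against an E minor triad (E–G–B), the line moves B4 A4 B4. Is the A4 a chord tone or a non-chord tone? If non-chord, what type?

The harmony at that moment is E minor triad (E, G, B); A4 is not a chord tone.
It is approached by step down from B4 and left by step up to B4.
Step away and step back to the same note — a neighbor tone (lower neighbor).

Non-chord tone — a neighbor tone.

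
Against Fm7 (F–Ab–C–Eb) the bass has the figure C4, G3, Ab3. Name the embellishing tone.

The harmony at that moment is F minor seventh chord (F, Ab, C, Eb); G3 is not a chord tone.
It is approached by leap down from C4 and left by step up to Ab3.
Leap in, step out — an appoggiatura.

G3 is an appoggiatura.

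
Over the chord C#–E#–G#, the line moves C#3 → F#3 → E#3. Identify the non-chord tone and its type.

F#3 is an appoggiatura.

The harmony at that moment is C# major triad (C#, E#, G#); F#3 is not a chord tone.
It is approached by leap up from C#3 and left by step down to E#3.
Leap in, step out — an appoggiatura.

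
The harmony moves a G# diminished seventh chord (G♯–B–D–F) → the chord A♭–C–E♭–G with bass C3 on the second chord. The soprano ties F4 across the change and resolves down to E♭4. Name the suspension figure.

4–3 suspension.

At the second chord the bass is C3. The suspended F4 lies a fourth above the bass; after resolving down by step to E♭4, the interval above the bass becomes a third.
Suspension figures are named by those two intervals: 4–3.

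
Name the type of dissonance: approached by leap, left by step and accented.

Appoggiatura.

Approach: by leap. Departure: by step. Metric position: strong.
Leap in, step out, in a metrically strong position — an appoggiatura. (It is the mirror image of the escape tone, which steps in and leaps out from a weak position.)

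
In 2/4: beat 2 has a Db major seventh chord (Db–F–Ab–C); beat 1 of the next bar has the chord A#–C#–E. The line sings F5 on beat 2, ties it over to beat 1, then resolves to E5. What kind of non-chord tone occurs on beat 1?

The harmony at that moment is A# diminished triad (A#, C#, E); F5 is not a chord tone.
It is held over (the same pitch as the preceding F5) and left by step down to E5.
Held over from the previous chord and resolving down by step — a suspension.

Suspension.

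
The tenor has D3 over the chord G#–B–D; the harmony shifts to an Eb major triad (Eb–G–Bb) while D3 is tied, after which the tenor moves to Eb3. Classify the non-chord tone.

D3 is a retardation.

The harmony at that moment is Eb major triad (Eb, G, Bb); D3 is not a chord tone.
It is held over (the same pitch as the preceding D3) and left by step up to Eb3.
Held over from the previous chord and resolving up by step — a retardation.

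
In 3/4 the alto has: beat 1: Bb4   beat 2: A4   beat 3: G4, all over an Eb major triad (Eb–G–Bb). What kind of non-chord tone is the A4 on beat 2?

Passing tone.

The harmony at that moment is Eb major triad (Eb, G, Bb); A4 is not a chord tone.
It is approached by step down from Bb4 and left by step down to G4.
Step in, step out in the same direction — a passing tone.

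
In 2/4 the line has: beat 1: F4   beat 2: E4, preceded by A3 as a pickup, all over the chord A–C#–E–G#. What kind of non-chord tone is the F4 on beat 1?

The harmony at that moment is A major seventh chord (A, C#, E, G#); F4 is not a chord tone.
It is approached by leap up from A3 and left by step down to E4.
Leap in, step out, metrically accented — an appoggiatura.

Appoggiatura.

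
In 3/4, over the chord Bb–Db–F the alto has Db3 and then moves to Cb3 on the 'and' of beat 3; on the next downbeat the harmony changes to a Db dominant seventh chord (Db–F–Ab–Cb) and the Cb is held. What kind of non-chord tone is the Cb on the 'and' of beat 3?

Anticipation.

The harmony at that moment is Bb minor triad (Bb, Db, F); Cb3 is not a chord tone.
It is approached by step down from Db3 and then sustained as the same pitch into the next harmony.
Arriving early and becoming a chord tone when the harmony changes — an anticipation.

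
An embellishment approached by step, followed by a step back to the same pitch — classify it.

Approach: by step. Departure: by step in the opposite direction, back to the starting pitch.
Stepwise on both sides but reversing to return to the same chord tone — a neighbor tone. (Had it continued onward in the same direction it would be a passing tone instead.)

Neighbor tone.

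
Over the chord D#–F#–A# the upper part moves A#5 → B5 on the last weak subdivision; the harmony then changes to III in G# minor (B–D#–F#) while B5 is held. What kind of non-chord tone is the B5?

B5 is an anticipation.

The harmony at that moment is D# minor triad (D#, F#, A#); B5 is not a chord tone.
It is approached by step up from A#5 and then sustained as the same pitch into the next harmony.
Arriving early and becoming a chord tone when the harmony changes — an anticipation.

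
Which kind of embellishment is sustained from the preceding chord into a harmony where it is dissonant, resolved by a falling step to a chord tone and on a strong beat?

Suspension.

Approach: by preparation — the pitch is first a chord tone, then held (tied or repeated) while the harmony changes under it. Departure: down by step. Metric position: strong.
A prepared dissonance that resolves downward by step — a suspension. (The same figure resolving upward would be a retardation.)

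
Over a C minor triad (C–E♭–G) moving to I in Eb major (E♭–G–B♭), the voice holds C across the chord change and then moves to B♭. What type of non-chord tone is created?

C is a suspension.

The harmony at that moment is E♭ major triad (E♭, G, B♭); C is not a chord tone.
It is held over (the same pitch as the preceding C) and left by step down to B♭.
Held over from the previous chord and resolving down by step — a suspension.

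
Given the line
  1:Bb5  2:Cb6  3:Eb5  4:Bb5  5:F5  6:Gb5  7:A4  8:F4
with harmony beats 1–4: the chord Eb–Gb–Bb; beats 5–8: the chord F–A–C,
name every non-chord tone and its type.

Cb6 (beat 2) — escape tone; Gb5 (beat 6) — escape tone.

The harmony at that moment is Eb minor triad (Eb, Gb, Bb); Cb6 is not a chord tone.
It is approached by step up from Bb5 and left by leap down to Eb5.
Step in, leap out — an escape tone.
The harmony at that moment is F major triad (F, A, C); Gb5 is not a chord tone.
It is approached by step up from F5 and left by leap down to A4.
Step in, leap out — an escape tone.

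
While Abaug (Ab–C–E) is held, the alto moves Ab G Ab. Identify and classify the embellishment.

G is a neighbor tone.

The harmony at that moment is Ab augmented triad (Ab, C, E); G is not a chord tone.
It is approached by step down from Ab and left by step up to Ab.
Step away and step back to the same note — a neighbor tone (lower neighbor).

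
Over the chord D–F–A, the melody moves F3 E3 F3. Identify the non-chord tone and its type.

The harmony at that moment is D minor triad (D, F, A); E3 is not a chord tone.
It is approached by step down from F3 and left by step up to F3.
Step away and step back to the same note — a neighbor tone (lower neighbor).

E3 is a neighbor tone.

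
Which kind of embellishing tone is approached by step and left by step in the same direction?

Approach: by step. Departure: by step, continuing in the same direction.
Stepwise on both sides with no change of direction means the note fills in the space between two different chord tones — a passing tone. (Had it turned back to its starting note it would be a neighbor tone instead.)

Passing tone.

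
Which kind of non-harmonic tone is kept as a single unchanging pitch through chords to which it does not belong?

Approach: none. Departure: none — a single pitch is sustained while the chords change around it, passing through harmonies that do not contain it.
No melodic motion at all; the dissonance is created entirely by the moving harmonies against the stationary note — a pedal tone (pedal point).

Pedal tone.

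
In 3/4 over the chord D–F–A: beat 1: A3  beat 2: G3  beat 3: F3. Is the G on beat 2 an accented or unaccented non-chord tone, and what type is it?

The harmony at that moment is D minor triad (D, F, A); G3 is not a chord tone.
It is approached by step down from A3 and left by step down to F3.
Step in, step out in the same direction — a passing tone.
It falls on a weak beat, so it is unaccented.

Unaccented passing tone.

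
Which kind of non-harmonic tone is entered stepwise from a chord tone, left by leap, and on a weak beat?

Approach: by step. Departure: by leap. Metric position: weak.
Step in, leap out, from a weak position — an escape tone (échappée). (It is the mirror image of the appoggiatura, which leaps in and steps out on a strong beat.)

Escape tone.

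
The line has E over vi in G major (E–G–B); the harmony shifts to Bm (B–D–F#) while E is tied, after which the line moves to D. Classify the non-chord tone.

E is a suspension.

The harmony at that moment is B minor triad (B, D, F#); E is not a chord tone.
It is held over (the same pitch as the preceding E) and left by step down to D.
Held over from the previous chord and resolving down by step — a suspension.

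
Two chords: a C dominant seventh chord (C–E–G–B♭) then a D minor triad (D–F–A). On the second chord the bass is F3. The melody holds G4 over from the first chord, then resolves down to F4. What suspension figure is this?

9–8 suspension.

At the second chord the bass is F3. The suspended G4 lies a ninth above the bass; after resolving down by step to F4, the interval above the bass becomes an octave.
Suspension figures are named by those two intervals: 9–8.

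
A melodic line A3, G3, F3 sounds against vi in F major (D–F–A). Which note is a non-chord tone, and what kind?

G3 is a passing tone.

The harmony at that moment is D minor triad (D, F, A); G3 is not a chord tone.
It is approached by step down from A3 and left by step down to F3.
Step in, step out in the same direction — a passing tone.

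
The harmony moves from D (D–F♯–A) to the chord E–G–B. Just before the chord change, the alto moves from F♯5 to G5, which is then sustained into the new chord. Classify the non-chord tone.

G5 is an anticipation.

The harmony at that moment is D major triad (D, F♯, A); G5 is not a chord tone.
It is approached by step up from F♯5 and then sustained as the same pitch into the next harmony.
Arriving early and becoming a chord tone when the harmony changes — an anticipation.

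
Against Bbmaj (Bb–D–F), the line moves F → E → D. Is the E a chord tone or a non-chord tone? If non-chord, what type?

The harmony at that moment is Bb major triad (Bb, D, F); E is not a chord tone.
It is approached by step down from F and left by step down to D.
Step in, step out in the same direction — a passing tone.

Non-chord tone — a passing tone.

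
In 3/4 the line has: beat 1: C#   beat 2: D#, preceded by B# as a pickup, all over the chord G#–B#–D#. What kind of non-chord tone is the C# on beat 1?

The harmony at that moment is G# major triad (G#, B#, D#); C# is not a chord tone.
It is approached by step up from B# and left by step up to D#.
Step in, step out in the same direction — a passing tone.

Passing tone.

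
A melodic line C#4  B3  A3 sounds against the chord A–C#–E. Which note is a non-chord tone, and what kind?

B3 is a passing tone.

The harmony at that moment is A major triad (A, C#, E); B3 is not a chord tone.
It is approached by step down from C#4 and left by step down to A3.
Step in, step out in the same direction — a passing tone.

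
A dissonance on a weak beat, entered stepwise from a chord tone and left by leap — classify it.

Escape tone.

Approach: by step. Departure: by leap. Metric position: weak.
Step in, leap out, from a weak position — an escape tone (échappée). (It is the mirror image of the appoggiatura, which leaps in and steps out on a strong beat.)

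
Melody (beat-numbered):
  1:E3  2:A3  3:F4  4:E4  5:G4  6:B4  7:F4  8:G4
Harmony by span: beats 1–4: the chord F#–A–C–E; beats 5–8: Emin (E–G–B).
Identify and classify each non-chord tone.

The harmony at that moment is F# half-diminished seventh chord (F#, A, C, E); F4 is not a chord tone.
It is approached by leap up from A3 and left by step down to E4.
Leap in, step out — an appoggiatura.
The harmony at that moment is E minor triad (E, G, B); F4 is not a chord tone.
It is approached by leap down from B4 and left by step up to G4.
Leap in, step out — an appoggiatura.

F4 (beat 3) — appoggiatura; F4 (beat 7) — appoggiatura.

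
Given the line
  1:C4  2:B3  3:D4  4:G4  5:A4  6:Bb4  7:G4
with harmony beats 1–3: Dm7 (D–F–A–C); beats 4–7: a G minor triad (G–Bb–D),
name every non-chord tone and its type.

The harmony at that moment is D minor seventh chord (D, F, A, C); B3 is not a chord tone.
It is approached by step down from C4 and left by leap up to D4.
Step in, leap out — an escape tone.
The harmony at that moment is G minor triad (G, Bb, D); A4 is not a chord tone.
It is approached by step up from G4 and left by step up to Bb4.
Step in, step out in the same direction — a passing tone.

B3 (beat 2) — escape tone; A4 (beat 5) — passing tone.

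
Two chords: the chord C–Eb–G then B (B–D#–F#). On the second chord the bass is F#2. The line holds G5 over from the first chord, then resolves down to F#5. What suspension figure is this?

At the second chord the bass is F#2. The suspended G5 lies a ninth above the bass; after resolving down by step to F#5, the interval above the bass becomes an octave.
Suspension figures are named by those two intervals: 9–8.

9–8 suspension.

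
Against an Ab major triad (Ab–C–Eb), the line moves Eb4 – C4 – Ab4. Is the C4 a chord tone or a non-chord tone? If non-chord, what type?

Chord tone (the third of Ab major triad).

Ab major triad contains Ab, C, Eb; C is the third, so it is a chord tone.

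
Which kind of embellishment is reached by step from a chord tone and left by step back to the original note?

Approach: by step. Departure: by step in the opposite direction, back to the starting pitch.
Stepwise on both sides but reversing to return to the same chord tone — a neighbor tone. (Had it continued onward in the same direction it would be a passing tone instead.)

Neighbor tone.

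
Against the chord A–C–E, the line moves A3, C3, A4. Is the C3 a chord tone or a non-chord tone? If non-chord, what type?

Chord tone (the third of A minor triad).

A minor triad contains A, C, E; C is the third, so it is a chord tone.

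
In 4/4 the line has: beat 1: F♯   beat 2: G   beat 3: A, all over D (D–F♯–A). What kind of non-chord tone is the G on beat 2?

Passing tone.

The harmony at that moment is D major triad (D, F♯, A); G is not a chord tone.
It is approached by step up from F♯ and left by step up to A.
Step in, step out in the same direction — a passing tone.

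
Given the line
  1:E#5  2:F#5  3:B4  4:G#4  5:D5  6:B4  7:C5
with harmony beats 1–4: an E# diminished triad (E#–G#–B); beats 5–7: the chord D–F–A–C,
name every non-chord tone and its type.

F#5 (beat 2) — escape tone; B4 (beat 6) — appoggiatura.

The harmony at that moment is E# diminished triad (E#, G#, B); F#5 is not a chord tone.
It is approached by step up from E#5 and left by leap down to B4.
Step in, leap out — an escape tone.
The harmony at that moment is D minor seventh chord (D, F, A, C); B4 is not a chord tone.
It is approached by leap down from D5 and left by step up to C5.
Leap in, step out — an appoggiatura.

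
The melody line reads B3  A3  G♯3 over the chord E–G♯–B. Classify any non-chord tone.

A3 is a passing tone.

The harmony at that moment is E major triad (E, G♯, B); A3 is not a chord tone.
It is approached by step down from B3 and left by step down to G♯3.
Step in, step out in the same direction — a passing tone.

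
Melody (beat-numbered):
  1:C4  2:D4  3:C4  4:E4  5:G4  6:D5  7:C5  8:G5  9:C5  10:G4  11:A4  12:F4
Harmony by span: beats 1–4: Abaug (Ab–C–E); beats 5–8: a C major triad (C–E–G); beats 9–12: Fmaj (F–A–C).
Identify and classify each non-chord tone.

D4 (beat 2) — neighbor tone; D5 (beat 6) — appoggiatura; G4 (beat 10) — appoggiatura.

The harmony at that moment is Ab augmented triad (Ab, C, E); D4 is not a chord tone.
It is approached by step up from C4 and left by step down to C4.
Step away and step back to the same note — a neighbor tone (upper neighbor).
The harmony at that moment is C major triad (C, E, G); D5 is not a chord tone.
It is approached by leap up from G4 and left by step down to C5.
Leap in, step out — an appoggiatura.
The harmony at that moment is F major triad (F, A, C); G4 is not a chord tone.
It is approached by leap down from C5 and left by step up to A4.
Leap in, step out — an appoggiatura.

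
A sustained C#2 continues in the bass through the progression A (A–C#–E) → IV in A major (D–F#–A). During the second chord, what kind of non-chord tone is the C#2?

Pedal tone (pedal point).

The harmony at that moment is D major triad (D, F#, A); C#2 is not a chord tone.
It is held over (the same pitch as the preceding C#2) and then sustained as the same pitch into the next harmony.
Sustained through a change of harmony — a pedal tone.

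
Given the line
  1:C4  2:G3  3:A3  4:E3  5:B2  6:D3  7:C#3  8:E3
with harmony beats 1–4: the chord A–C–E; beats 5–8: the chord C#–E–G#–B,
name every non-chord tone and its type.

G3 (beat 2) — appoggiatura; D3 (beat 6) — appoggiatura.

The harmony at that moment is A minor triad (A, C, E); G3 is not a chord tone.
It is approached by leap down from C4 and left by step up to A3.
Leap in, step out — an appoggiatura.
The harmony at that moment is C# minor seventh chord (C#, E, G#, B); D3 is not a chord tone.
It is approached by leap up from B2 and left by step down to C#3.
Leap in, step out — an appoggiatura.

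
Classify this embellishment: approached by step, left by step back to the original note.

Approach: by step. Departure: by step in the opposite direction, back to the starting pitch.
Stepwise on both sides but reversing to return to the same chord tone — a neighbor tone. (Had it continued onward in the same direction it would be a passing tone instead.)

Neighbor tone.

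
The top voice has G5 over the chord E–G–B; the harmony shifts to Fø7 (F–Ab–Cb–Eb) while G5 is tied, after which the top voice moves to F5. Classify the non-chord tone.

G5 is a suspension.

The harmony at that moment is F half-diminished seventh chord (F, Ab, Cb, Eb); G5 is not a chord tone.
It is held over (the same pitch as the preceding G5) and left by step down to F5.
Held over from the previous chord and resolving down by step — a suspension.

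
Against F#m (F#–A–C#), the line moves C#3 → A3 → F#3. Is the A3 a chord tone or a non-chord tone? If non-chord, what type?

Chord tone (the third of F# minor triad).

F# minor triad contains F#, A, C#; A is the third, so it is a chord tone.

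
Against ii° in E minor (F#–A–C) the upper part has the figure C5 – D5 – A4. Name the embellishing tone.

The harmony at that moment is F# diminished triad (F#, A, C); D5 is not a chord tone.
It is approached by step up from C5 and left by leap down to A4.
Step in, leap out — an escape tone.

D5 is an escape tone.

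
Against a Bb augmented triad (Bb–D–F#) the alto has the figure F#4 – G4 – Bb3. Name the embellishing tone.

The harmony at that moment is Bb augmented triad (Bb, D, F#); G4 is not a chord tone.
It is approached by step up from F#4 and left by leap down to Bb3.
Step in, leap out — an escape tone.

G4 is an escape tone.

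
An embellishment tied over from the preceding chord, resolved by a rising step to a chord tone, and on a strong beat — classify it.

Approach: by preparation — the pitch is first a chord tone, then held (tied or repeated) while the harmony changes under it. Departure: up by step. Metric position: strong.
A prepared dissonance that resolves upward by step — a retardation. (The same figure resolving downward would be a suspension.)

Retardation.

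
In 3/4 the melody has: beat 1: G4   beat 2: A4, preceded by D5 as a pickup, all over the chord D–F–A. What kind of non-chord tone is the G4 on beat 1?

Appoggiatura.

The harmony at that moment is D minor triad (D, F, A); G4 is not a chord tone.
It is approached by leap down from D5 and left by step up to A4.
Leap in, step out, metrically accented — an appoggiatura.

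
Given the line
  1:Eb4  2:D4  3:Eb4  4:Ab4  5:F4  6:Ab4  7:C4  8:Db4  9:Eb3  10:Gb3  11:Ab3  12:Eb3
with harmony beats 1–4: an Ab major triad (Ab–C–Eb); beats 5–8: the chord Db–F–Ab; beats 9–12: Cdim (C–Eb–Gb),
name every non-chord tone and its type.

The harmony at that moment is Ab major triad (Ab, C, Eb); D4 is not a chord tone.
It is approached by step down from Eb4 and left by step up to Eb4.
Step away and step back to the same note — a neighbor tone (lower neighbor).
The harmony at that moment is Db major triad (Db, F, Ab); C4 is not a chord tone.
It is approached by leap down from Ab4 and left by step up to Db4.
Leap in, step out — an appoggiatura.
The harmony at that moment is C diminished triad (C, Eb, Gb); Ab3 is not a chord tone.
It is approached by step up from Gb3 and left by leap down to Eb3.
Step in, leap out — an escape tone.

D4 (beat 2) — neighbor tone; C4 (beat 7) — appoggiatura; Ab3 (beat 11) — escape tone.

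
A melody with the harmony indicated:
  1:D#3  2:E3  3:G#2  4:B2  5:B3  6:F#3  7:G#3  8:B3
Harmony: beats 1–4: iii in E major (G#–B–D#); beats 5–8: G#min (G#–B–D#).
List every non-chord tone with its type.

The harmony at that moment is G# minor triad (G#, B, D#); E3 is not a chord tone.
It is approached by step up from D#3 and left by leap down to G#2.
Step in, leap out — an escape tone.
The harmony at that moment is G# minor triad (G#, B, D#); F#3 is not a chord tone.
It is approached by leap down from B3 and left by step up to G#3.
Leap in, step out — an appoggiatura.

E3 (beat 2) — escape tone; F#3 (beat 6) — appoggiatura.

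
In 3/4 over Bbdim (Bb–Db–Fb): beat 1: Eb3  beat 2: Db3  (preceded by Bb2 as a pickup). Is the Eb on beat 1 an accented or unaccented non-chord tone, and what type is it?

Accented appoggiatura.

The harmony at that moment is Bb diminished triad (Bb, Db, Fb); Eb3 is not a chord tone.
It is approached by leap up from Bb2 and left by step down to Db3.
Leap in, step out — an appoggiatura.
It falls on the downbeat, so it is accented.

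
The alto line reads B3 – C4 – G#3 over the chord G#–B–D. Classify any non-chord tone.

C4 is an escape tone.

The harmony at that moment is G# diminished triad (G#, B, D); C4 is not a chord tone.
It is approached by step up from B3 and left by leap down to G#3.
Step in, leap out — an escape tone.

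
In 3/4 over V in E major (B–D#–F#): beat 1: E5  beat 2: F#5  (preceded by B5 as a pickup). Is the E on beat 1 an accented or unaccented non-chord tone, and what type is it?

The harmony at that moment is B major triad (B, D#, F#); E5 is not a chord tone.
It is approached by leap down from B5 and left by step up to F#5.
Leap in, step out — an appoggiatura.
It falls on the downbeat, so it is accented.

Accented appoggiatura.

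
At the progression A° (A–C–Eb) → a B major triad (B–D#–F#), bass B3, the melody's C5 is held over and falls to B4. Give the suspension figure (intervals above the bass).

At the second chord the bass is B3. The suspended C5 lies a ninth above the bass; after resolving down by step to B4, the interval above the bass becomes an octave.
Suspension figures are named by those two intervals: 9–8.

9–8 suspension.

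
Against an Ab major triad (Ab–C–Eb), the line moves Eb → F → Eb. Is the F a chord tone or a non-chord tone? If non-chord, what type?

Non-chord tone — a neighbor tone.

The harmony at that moment is Ab major triad (Ab, C, Eb); F is not a chord tone.
It is approached by step up from Eb and left by step down to Eb.
Step away and step back to the same note — a neighbor tone (upper neighbor).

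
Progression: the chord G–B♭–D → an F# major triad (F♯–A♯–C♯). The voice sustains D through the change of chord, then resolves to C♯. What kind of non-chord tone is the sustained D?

D is a suspension.

The harmony at that moment is F♯ major triad (F♯, A♯, C♯); D is not a chord tone.
It is held over (the same pitch as the preceding D) and left by step down to C♯.
Held over from the previous chord and resolving down by step — a suspension.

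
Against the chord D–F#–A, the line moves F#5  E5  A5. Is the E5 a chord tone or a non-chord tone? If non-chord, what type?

The harmony at that moment is D major triad (D, F#, A); E5 is not a chord tone.
It is approached by step down from F#5 and left by leap up to A5.
Step in, leap out — an escape tone.

Non-chord tone — an escape tone.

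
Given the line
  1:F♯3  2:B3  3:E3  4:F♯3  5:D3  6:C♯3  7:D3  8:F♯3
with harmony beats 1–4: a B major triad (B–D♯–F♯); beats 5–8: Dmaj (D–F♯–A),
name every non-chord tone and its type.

The harmony at that moment is B major triad (B, D♯, F♯); E3 is not a chord tone.
It is approached by leap down from B3 and left by step up to F♯3.
Leap in, step out — an appoggiatura.
The harmony at that moment is D major triad (D, F♯, A); C♯3 is not a chord tone.
It is approached by step down from D3 and left by step up to D3.
Step away and step back to the same note — a neighbor tone (lower neighbor).

E3 (beat 3) — appoggiatura; C♯3 (beat 6) — neighbor tone.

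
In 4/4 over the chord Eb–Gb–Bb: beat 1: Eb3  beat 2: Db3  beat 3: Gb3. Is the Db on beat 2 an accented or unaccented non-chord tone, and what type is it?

The harmony at that moment is Eb minor triad (Eb, Gb, Bb); Db3 is not a chord tone.
It is approached by step down from Eb3 and left by leap up to Gb3.
Step in, leap out — an escape tone.
It falls on a weak beat, so it is unaccented.

Unaccented escape tone.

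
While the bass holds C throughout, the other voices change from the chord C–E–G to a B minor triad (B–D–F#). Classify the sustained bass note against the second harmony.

The harmony at that moment is B minor triad (B, D, F#); C is not a chord tone.
It is held over (the same pitch as the preceding C) and then sustained as the same pitch into the next harmony.
Sustained through a change of harmony — a pedal tone.

Pedal tone (pedal point).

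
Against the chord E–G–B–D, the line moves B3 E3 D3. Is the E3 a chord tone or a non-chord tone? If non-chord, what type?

E minor seventh chord contains E, G, B, D; E is the root, so it is a chord tone.

Chord tone (the root of E minor seventh chord).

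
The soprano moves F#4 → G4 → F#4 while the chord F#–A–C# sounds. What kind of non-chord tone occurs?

G4 is a neighbor tone.

The harmony at that moment is F# minor triad (F#, A, C#); G4 is not a chord tone.
It is approached by step up from F#4 and left by step down to F#4.
Step away and step back to the same note — a neighbor tone (upper neighbor).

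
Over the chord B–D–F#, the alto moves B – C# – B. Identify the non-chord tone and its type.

The harmony at that moment is B minor triad (B, D, F#); C# is not a chord tone.
It is approached by step up from B and left by step down to B.
Step away and step back to the same note — a neighbor tone (upper neighbor).

C# is a neighbor tone.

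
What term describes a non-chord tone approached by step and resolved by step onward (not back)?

Passing tone.

Approach: by step. Departure: by step, continuing in the same direction.
Stepwise on both sides with no change of direction means the note fills in the space between two different chord tones — a passing tone. (Had it turned back to its starting note it would be a neighbor tone instead.)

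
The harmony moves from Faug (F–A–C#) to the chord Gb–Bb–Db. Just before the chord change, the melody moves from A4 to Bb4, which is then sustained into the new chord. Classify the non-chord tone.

The harmony at that moment is F augmented triad (F, A, C#); Bb4 is not a chord tone.
It is approached by step up from A4 and then sustained as the same pitch into the next harmony.
Arriving early and becoming a chord tone when the harmony changes — an anticipation.

Bb4 is an anticipation.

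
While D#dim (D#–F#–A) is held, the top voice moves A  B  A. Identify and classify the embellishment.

B is a neighbor tone.

The harmony at that moment is D# diminished triad (D#, F#, A); B is not a chord tone.
It is approached by step up from A and left by step down to A.
Step away and step back to the same note — a neighbor tone (upper neighbor).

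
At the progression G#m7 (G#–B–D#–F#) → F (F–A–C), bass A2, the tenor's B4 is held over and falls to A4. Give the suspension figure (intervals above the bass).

9–8 suspension.

At the second chord the bass is A2. The suspended B4 lies a ninth above the bass; after resolving down by step to A4, the interval above the bass becomes an octave.
Suspension figures are named by those two intervals: 9–8.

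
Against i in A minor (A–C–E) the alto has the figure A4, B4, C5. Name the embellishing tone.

B4 is a passing tone.

The harmony at that moment is A minor triad (A, C, E); B4 is not a chord tone.
It is approached by step up from A4 and left by step up to C5.
Step in, step out in the same direction — a passing tone.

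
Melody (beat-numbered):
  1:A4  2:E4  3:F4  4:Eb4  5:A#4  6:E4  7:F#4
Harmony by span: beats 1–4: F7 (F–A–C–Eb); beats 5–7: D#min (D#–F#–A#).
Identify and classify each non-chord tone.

The harmony at that moment is F dominant seventh chord (F, A, C, Eb); E4 is not a chord tone.
It is approached by leap down from A4 and left by step up to F4.
Leap in, step out — an appoggiatura.
The harmony at that moment is D# minor triad (D#, F#, A#); E4 is not a chord tone.
It is approached by leap down from A#4 and left by step up to F#4.
Leap in, step out — an appoggiatura.

E4 (beat 2) — appoggiatura; E4 (beat 6) — appoggiatura.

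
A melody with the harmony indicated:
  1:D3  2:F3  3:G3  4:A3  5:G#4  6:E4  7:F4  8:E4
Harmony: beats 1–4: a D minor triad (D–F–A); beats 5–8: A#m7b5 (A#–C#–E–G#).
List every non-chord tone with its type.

The harmony at that moment is D minor triad (D, F, A); G3 is not a chord tone.
It is approached by step up from F3 and left by step up to A3.
Step in, step out in the same direction — a passing tone.
The harmony at that moment is A# half-diminished seventh chord (A#, C#, E, G#); F4 is not a chord tone.
It is approached by step up from E4 and left by step down to E4.
Step away and step back to the same note — a neighbor tone (upper neighbor).

G3 (beat 3) — passing tone; F4 (beat 7) — neighbor tone.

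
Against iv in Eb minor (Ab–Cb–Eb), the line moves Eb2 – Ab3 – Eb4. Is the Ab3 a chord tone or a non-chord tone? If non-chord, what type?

Ab minor triad contains Ab, Cb, Eb; Ab is the root, so it is a chord tone.

Chord tone (the root of Ab minor triad).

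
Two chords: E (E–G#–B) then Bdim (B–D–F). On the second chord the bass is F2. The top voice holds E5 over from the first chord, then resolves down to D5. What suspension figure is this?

7–6 suspension.

At the second chord the bass is F2. The suspended E5 lies a seventh above the bass; after resolving down by step to D5, the interval above the bass becomes a sixth.
Suspension figures are named by those two intervals: 7–6.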